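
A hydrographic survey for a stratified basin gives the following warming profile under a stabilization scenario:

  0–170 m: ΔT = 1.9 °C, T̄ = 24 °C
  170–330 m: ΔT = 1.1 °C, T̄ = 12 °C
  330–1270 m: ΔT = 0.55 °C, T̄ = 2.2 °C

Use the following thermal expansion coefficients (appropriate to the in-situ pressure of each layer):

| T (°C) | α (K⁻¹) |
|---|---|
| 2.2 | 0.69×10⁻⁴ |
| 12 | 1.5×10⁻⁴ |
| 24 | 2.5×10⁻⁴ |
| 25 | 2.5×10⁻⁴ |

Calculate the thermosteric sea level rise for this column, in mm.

Δh ≈ 143 mm

Layer 1 at 24 °C → α = 2.5×10⁻⁴ K⁻¹
Layer 2 at 12 °C → α = 1.5×10⁻⁴ K⁻¹
Layer 3 at 2.2 °C → α = 0.69×10⁻⁴ K⁻¹
Layer 1: 2.5×10⁻⁴ × 1.9 × 170 = 0.08075 m
1.1 × 1.5×10⁻⁴ × 160 = 0.02640 m
0.69×10⁻⁴ × 0.55 × 940 = 0.035673 m
Δh = 0.08075 + 0.02640 + 0.035673 = 0.142823 m ≈ 143 mm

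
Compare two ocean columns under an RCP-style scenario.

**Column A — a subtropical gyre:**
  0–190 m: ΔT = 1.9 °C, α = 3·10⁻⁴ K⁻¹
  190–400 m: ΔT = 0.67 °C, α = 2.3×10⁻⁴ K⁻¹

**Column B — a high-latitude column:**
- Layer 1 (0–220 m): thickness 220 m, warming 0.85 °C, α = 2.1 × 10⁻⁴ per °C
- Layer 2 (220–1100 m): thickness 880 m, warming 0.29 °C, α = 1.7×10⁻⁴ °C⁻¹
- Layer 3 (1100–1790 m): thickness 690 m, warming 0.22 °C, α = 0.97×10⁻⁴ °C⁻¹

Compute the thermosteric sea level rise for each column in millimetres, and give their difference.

A 0–190 m: 3×10⁻⁴ × 190 × 1.9 = 0.10830 m
A 190–400 m: 0.67 × 2.3×10⁻⁴ × 210 = 0.032361 m
A total: 0.140661 m
B Layer 1: 220 × 0.85 × 2.1×10⁻⁴ = 0.03927 m
B 880 × 1.7×10⁻⁴ × 0.29 = 0.043384 m
B 0.22 × 0.97×10⁻⁴ × 690 = 0.0147246 m
B total: 0.0973786 m
Difference: 0.140661 − 0.0973786 = 0.0432824 m

Δh_A ≈ 141 mm, Δh_B ≈ 97.4 mm; difference ≈ 43.3 mm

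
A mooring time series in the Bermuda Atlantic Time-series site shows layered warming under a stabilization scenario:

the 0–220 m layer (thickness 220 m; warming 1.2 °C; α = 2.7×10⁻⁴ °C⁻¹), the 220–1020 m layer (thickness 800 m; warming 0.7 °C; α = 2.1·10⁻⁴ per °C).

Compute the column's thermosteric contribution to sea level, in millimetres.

0–220 m: 220 × 1.2 × 2.7×10⁻⁴ = 0.07128 m
220–1020 m: 2.1×10⁻⁴ × 0.7 × 800 = 0.11760 m
Δh = 0.07128 + 0.11760 = 0.18888 m ≈ 189 mm

189 mm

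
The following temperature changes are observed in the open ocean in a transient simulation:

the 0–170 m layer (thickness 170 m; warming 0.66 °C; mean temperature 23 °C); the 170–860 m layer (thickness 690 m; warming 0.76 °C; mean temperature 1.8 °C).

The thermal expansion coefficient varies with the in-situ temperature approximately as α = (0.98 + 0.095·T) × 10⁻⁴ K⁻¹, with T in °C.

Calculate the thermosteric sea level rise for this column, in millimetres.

about 95.9 mm

Layer 1: α = (0.98 + 0.095×23)×10⁻⁴ = 3.165×10⁻⁴ K⁻¹
Layer 2: α = (0.98 + 0.095×1.8)×10⁻⁴ = 1.151×10⁻⁴ K⁻¹
Layer 1: 0.66 × 170 × 3.165×10⁻⁴ = 0.0355113 m
170–860 m: 690 × 0.76 × 1.151×10⁻⁴ = 0.06035844 m
Δh = 0.0355113 + 0.06035844 = 0.09586974 m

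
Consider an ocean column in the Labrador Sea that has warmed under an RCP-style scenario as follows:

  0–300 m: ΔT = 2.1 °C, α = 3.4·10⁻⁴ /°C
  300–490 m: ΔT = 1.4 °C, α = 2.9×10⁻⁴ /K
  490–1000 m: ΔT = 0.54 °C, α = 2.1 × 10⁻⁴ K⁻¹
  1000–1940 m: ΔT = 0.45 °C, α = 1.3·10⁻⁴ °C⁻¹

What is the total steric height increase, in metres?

0–300 m: 3.4×10⁻⁴ × 2.1 × 300 = 0.21420 m
300–490 m: 2.9×10⁻⁴ × 190 × 1.4 = 0.07714 m
490–1000 m: 0.54 × 2.1×10⁻⁴ × 510 = 0.057834 m
Layer 4: 0.45 × 940 × 1.3×10⁻⁴ = 0.05499 m
Δh = 0.21420 + 0.07714 + 0.057834 + 0.05499 = 0.404164 m ≈ 0.404 m

0.404 m of thermosteric rise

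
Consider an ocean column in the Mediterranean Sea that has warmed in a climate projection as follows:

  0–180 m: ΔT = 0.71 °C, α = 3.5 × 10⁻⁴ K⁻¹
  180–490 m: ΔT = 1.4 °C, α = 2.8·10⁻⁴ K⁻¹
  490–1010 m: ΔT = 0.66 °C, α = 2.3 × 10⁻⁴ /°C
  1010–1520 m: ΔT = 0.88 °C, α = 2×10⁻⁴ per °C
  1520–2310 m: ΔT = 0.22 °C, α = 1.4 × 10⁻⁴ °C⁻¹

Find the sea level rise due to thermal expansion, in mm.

0–180 m: 180 × 0.71 × 3.5×10⁻⁴ = 0.04473 m
1.4 × 2.8×10⁻⁴ × 310 = 0.12152 m
520 × 0.66 × 2.3×10⁻⁴ = 0.078936 m
1010–1520 m: 0.88 × 2×10⁻⁴ × 510 = 0.08976 m
Layer 5: 790 × 1.4×10⁻⁴ × 0.22 = 0.024332 m
Δh = 0.04473 + 0.12152 + 0.078936 + 0.08976 + 0.024332 = 0.359278 m

359 mm of thermosteric rise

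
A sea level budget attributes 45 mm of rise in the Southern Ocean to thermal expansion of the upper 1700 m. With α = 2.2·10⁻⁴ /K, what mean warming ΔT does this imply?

about 0.120 K

ΔT = Δh/(αH) = 0.045 / (2.2×10⁻⁴ × 1700) ≈ 0.1203 K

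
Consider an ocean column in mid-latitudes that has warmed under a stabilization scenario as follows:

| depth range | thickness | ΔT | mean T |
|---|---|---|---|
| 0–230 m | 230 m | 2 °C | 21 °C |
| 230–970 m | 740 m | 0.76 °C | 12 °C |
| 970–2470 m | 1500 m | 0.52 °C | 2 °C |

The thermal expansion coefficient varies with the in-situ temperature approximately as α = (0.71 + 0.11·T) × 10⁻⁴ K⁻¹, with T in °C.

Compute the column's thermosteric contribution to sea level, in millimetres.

Layer 1: α = (0.71 + 0.11×21)×10⁻⁴ = 3.02×10⁻⁴ K⁻¹
Layer 2: α = (0.71 + 0.11×12)×10⁻⁴ = 2.03×10⁻⁴ K⁻¹
Layer 3: α = (0.71 + 0.11×2)×10⁻⁴ = 0.93×10⁻⁴ K⁻¹
Layer 1: 2 × 3.02×10⁻⁴ × 230 = 0.13892 m
Layer 2: 740 × 2.03×10⁻⁴ × 0.76 = 0.1141672 m
970–2470 m: 0.93×10⁻⁴ × 1500 × 0.52 = 0.07254 m
Δh = 0.13892 + 0.1141672 + 0.07254 = 0.3256272 m

Δh ≈ 330 mm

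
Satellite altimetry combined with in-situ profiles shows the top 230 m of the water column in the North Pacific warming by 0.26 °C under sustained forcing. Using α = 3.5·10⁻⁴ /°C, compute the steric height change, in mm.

Δh = αΔT·H = 3.5×10⁻⁴ × 0.26 × 230 = 0.02093 m

Δh = 21 mm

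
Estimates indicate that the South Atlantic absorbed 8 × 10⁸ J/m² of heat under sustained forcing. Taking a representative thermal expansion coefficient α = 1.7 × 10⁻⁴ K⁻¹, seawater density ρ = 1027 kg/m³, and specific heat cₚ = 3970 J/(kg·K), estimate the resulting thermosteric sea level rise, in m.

0.0334 m of thermosteric rise

Δh = αQ/(ρcₚ) = 1.7×10⁻⁴ × 8×10⁸ / (1027 × 3970) ≈ 0.033356 m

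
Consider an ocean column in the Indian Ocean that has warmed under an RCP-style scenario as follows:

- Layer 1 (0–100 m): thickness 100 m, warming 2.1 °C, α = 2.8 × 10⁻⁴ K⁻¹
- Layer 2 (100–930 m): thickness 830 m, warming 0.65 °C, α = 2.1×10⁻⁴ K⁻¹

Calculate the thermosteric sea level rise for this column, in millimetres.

2.8×10⁻⁴ × 2.1 × 100 = 0.05880 m
100–930 m: 2.1×10⁻⁴ × 830 × 0.65 = 0.113295 m
Δh = 0.05880 + 0.113295 = 0.172095 m

Δh ≈ 172 mm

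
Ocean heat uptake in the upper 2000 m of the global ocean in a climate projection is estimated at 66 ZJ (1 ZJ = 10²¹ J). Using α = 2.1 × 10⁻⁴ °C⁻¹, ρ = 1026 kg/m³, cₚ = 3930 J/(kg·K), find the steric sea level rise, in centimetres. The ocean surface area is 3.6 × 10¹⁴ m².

Per unit area: Q = 66×10²¹ / (3.6×10¹⁴) ≈ 1.833×10⁸ J/m²
Δh = αQ/(ρcₚ) = 2.1×10⁻⁴ × 1.833×10⁸ / (1026 × 3930) ≈ 0.0095464 m

0.95 cm of thermosteric rise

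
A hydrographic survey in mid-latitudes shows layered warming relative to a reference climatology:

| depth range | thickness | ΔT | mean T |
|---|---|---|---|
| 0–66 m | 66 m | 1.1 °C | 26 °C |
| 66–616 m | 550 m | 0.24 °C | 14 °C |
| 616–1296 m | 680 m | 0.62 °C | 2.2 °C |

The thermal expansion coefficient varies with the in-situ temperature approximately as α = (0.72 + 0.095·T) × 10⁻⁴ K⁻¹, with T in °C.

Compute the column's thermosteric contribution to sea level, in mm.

89 mm of thermosteric rise

Layer 1: α = (0.72 + 0.095×26)×10⁻⁴ = 3.19×10⁻⁴ K⁻¹
Layer 2: α = (0.72 + 0.095×14)×10⁻⁴ = 2.05×10⁻⁴ K⁻¹
Layer 3: α = (0.72 + 0.095×2.2)×10⁻⁴ = 0.929×10⁻⁴ K⁻¹
0–66 m: 1.1 × 3.19×10⁻⁴ × 66 = 0.0231594 m
Layer 2: 550 × 0.24 × 2.05×10⁻⁴ = 0.02706 m
616–1296 m: 0.62 × 680 × 0.929×10⁻⁴ = 0.03916664 m
Δh = 0.0231594 + 0.02706 + 0.03916664 = 0.08938604 m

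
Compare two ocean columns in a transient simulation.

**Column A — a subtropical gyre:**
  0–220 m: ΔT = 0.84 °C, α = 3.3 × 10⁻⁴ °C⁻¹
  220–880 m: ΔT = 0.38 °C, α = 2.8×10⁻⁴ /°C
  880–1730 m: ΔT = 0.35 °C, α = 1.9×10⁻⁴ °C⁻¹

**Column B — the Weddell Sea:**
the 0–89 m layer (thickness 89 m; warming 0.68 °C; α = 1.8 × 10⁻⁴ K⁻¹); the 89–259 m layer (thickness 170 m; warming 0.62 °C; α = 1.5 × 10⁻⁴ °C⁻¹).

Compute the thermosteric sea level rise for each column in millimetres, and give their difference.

A: 188 mm; B: 26.7 mm; difference 161 mm

A 3.3×10⁻⁴ × 220 × 0.84 = 0.060984 m
A 220–880 m: 0.38 × 660 × 2.8×10⁻⁴ = 0.070224 m
A 880–1730 m: 1.9×10⁻⁴ × 850 × 0.35 = 0.056525 m
A total: 0.187733 m
B Layer 1: 0.68 × 1.8×10⁻⁴ × 89 = 0.0108936 m
B 170 × 0.62 × 1.5×10⁻⁴ = 0.01581 m
B total: 0.0267036 m
Difference: 0.187733 − 0.0267036 = 0.1610294 m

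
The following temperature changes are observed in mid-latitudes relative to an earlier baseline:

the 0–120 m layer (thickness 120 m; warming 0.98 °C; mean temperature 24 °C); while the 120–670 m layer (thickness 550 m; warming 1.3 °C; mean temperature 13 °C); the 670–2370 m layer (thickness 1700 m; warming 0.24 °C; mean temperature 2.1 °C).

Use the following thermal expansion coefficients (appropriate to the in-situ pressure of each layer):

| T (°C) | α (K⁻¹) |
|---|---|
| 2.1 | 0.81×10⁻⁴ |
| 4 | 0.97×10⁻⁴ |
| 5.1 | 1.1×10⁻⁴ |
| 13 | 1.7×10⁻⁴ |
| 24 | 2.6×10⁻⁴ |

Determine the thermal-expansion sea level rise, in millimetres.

Layer 1 at 24 °C → α = 2.6×10⁻⁴ K⁻¹
Layer 2 at 13 °C → α = 1.7×10⁻⁴ K⁻¹
Layer 3 at 2.1 °C → α = 0.81×10⁻⁴ K⁻¹
120 × 0.98 × 2.6×10⁻⁴ = 0.030576 m
Layer 2: 1.7×10⁻⁴ × 550 × 1.3 = 0.12155 m
0.81×10⁻⁴ × 0.24 × 1700 = 0.033048 m
Δh = 0.030576 + 0.12155 + 0.033048 = 0.185174 m

185 mm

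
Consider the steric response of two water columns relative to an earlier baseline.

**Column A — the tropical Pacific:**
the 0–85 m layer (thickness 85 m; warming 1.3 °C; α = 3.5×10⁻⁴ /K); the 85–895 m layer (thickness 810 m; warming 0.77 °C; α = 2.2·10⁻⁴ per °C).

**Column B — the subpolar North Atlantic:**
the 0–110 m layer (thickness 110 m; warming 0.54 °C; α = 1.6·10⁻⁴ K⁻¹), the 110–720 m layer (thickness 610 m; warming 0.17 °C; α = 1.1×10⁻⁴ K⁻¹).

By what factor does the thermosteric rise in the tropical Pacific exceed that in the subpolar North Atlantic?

≈ 8.4×

A 85 × 3.5×10⁻⁴ × 1.3 = 0.038675 m
A Layer 2: 0.77 × 2.2×10⁻⁴ × 810 = 0.137214 m
A total: 0.175889 m
B 0–110 m: 110 × 1.6×10⁻⁴ × 0.54 = 0.009504 m
B Layer 2: 610 × 0.17 × 1.1×10⁻⁴ = 0.011407 m
B total: 0.020911 m
Ratio: 0.175889 / 0.020911 ≈ 8.411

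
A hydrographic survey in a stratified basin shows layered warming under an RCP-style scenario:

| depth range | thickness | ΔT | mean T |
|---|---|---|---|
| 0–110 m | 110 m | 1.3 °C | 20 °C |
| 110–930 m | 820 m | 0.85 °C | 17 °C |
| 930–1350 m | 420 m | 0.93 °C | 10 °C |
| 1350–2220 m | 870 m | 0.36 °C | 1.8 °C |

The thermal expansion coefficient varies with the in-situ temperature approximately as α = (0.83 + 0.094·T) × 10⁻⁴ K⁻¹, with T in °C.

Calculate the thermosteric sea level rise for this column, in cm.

31 cm of thermosteric rise

Layer 1: α = (0.83 + 0.094×20)×10⁻⁴ = 2.71×10⁻⁴ K⁻¹
Layer 2: α = (0.83 + 0.094×17)×10⁻⁴ = 2.428×10⁻⁴ K⁻¹
Layer 3: α = (0.83 + 0.094×10)×10⁻⁴ = 1.77×10⁻⁴ K⁻¹
Layer 4: α = (0.83 + 0.094×1.8)×10⁻⁴ = 0.9992×10⁻⁴ K⁻¹
2.71×10⁻⁴ × 110 × 1.3 = 0.038753 m
110–930 m: 2.428×10⁻⁴ × 0.85 × 820 = 0.1692316 m
930–1350 m: 420 × 1.77×10⁻⁴ × 0.93 = 0.0691362 m
1350–2220 m: 0.9992×10⁻⁴ × 0.36 × 870 = 0.031294944 m
Δh = 0.038753 + 0.1692316 + 0.0691362 + 0.031294944 = 0.308415744 m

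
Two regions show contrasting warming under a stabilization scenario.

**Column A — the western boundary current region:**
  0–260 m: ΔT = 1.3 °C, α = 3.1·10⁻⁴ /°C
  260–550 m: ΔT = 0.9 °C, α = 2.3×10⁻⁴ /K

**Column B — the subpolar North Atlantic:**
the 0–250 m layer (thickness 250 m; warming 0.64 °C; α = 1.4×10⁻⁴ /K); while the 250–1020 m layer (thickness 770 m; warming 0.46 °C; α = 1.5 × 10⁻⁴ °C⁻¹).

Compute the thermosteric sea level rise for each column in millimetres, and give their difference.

Δh_A ≈ 165 mm, Δh_B ≈ 75.5 mm; difference ≈ 89.3 mm

A 260 × 1.3 × 3.1×10⁻⁴ = 0.10478 m
A Layer 2: 290 × 0.9 × 2.3×10⁻⁴ = 0.06003 m
A total: 0.16481 m
B 250 × 1.4×10⁻⁴ × 0.64 = 0.02240 m
B 770 × 1.5×10⁻⁴ × 0.46 = 0.05313 m
B total: 0.07553 m
Difference: 0.16481 − 0.07553 = 0.08928 m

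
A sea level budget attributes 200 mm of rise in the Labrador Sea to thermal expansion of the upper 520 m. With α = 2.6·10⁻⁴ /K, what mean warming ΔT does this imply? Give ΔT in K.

ΔT = Δh/(αH) = 0.2 / (2.6×10⁻⁴ × 520) ≈ 1.479 K

1.48 K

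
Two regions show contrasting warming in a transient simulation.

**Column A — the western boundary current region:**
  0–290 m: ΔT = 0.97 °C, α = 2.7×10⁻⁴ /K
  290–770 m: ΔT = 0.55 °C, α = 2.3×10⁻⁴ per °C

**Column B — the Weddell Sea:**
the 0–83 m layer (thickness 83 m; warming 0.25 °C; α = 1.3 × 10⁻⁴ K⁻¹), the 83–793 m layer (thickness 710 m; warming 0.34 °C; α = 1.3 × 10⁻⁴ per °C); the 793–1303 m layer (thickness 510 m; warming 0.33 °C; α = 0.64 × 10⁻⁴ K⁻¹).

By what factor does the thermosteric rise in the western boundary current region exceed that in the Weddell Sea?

≈ 3.0×

A Layer 1: 0.97 × 2.7×10⁻⁴ × 290 = 0.075951 m
A 290–770 m: 2.3×10⁻⁴ × 480 × 0.55 = 0.06072 m
A total: 0.136671 m
B Layer 1: 83 × 1.3×10⁻⁴ × 0.25 = 0.0026975 m
B 83–793 m: 0.34 × 1.3×10⁻⁴ × 710 = 0.031382 m
B 793–1303 m: 0.64×10⁻⁴ × 0.33 × 510 = 0.0107712 m
B total: 0.0448507 m
Ratio: 0.136671 / 0.0448507 ≈ 3.047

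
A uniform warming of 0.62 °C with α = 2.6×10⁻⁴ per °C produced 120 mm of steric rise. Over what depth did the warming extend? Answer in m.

H ≈ 744 m

H = Δh/(αΔT) = 0.12 / (2.6×10⁻⁴ × 0.62) ≈ 744.4 m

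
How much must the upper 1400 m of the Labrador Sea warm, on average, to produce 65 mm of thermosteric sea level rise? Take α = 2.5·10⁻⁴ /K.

ΔT = Δh/(αH) = 0.065 / (2.5×10⁻⁴ × 1400) ≈ 0.1857 K

about 0.19 K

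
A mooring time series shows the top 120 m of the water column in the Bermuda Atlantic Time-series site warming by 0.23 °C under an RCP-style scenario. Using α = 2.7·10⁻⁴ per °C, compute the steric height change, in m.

0.00745 m

Δh = αΔT·H = 2.7×10⁻⁴ × 0.23 × 120 = 0.007452 m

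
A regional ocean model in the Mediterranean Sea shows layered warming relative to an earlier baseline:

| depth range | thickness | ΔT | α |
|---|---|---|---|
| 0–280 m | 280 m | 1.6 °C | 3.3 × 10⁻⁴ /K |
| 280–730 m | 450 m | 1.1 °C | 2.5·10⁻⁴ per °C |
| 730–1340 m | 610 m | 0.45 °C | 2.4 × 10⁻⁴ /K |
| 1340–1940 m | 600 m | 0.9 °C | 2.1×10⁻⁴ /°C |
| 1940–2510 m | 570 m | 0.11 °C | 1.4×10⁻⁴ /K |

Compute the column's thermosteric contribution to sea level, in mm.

Δh = 460 mm

Layer 1: 1.6 × 280 × 3.3×10⁻⁴ = 0.14784 m
280–730 m: 2.5×10⁻⁴ × 1.1 × 450 = 0.12375 m
Layer 3: 610 × 0.45 × 2.4×10⁻⁴ = 0.06588 m
1340–1940 m: 0.9 × 600 × 2.1×10⁻⁴ = 0.11340 m
Layer 5: 1.4×10⁻⁴ × 0.11 × 570 = 0.008778 m
Δh = 0.14784 + 0.12375 + 0.06588 + 0.11340 + 0.008778 = 0.459648 m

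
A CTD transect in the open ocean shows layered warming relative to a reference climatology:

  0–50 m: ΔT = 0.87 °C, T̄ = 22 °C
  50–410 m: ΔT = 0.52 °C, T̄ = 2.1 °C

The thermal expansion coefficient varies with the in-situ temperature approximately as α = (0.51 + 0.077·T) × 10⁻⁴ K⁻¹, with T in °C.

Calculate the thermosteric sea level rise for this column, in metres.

Δh = 0.0222 m

Layer 1: α = (0.51 + 0.077×22)×10⁻⁴ = 2.204×10⁻⁴ K⁻¹
Layer 2: α = (0.51 + 0.077×2.1)×10⁻⁴ = 0.6717×10⁻⁴ K⁻¹
0.87 × 2.204×10⁻⁴ × 50 = 0.0095874 m
Layer 2: 360 × 0.6717×10⁻⁴ × 0.52 = 0.012574224 m
Δh = 0.0095874 + 0.012574224 = 0.022161624 m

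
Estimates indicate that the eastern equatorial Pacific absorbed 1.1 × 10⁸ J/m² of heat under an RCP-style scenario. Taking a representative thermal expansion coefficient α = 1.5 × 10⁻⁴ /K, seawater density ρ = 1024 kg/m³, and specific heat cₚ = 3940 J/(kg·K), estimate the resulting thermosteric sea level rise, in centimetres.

Δh = αQ/(ρcₚ) = 1.5×10⁻⁴ × 1.1×10⁸ / (1024 × 3940) ≈ 0.0040897 m

Δh ≈ 0.409 cm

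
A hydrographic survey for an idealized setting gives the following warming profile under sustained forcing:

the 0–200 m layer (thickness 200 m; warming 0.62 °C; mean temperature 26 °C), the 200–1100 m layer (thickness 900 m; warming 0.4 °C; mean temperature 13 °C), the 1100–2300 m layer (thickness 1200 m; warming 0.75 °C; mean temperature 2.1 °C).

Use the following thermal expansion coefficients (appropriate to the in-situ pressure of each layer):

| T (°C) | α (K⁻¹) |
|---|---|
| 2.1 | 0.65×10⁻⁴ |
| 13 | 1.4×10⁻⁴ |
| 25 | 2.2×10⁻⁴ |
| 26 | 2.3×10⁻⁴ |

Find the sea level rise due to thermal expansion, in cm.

Δh = 13.7 cm

Layer 1 at 26 °C → α = 2.3×10⁻⁴ K⁻¹
Layer 2 at 13 °C → α = 1.4×10⁻⁴ K⁻¹
Layer 3 at 2.1 °C → α = 0.65×10⁻⁴ K⁻¹
200 × 0.62 × 2.3×10⁻⁴ = 0.02852 m
200–1100 m: 1.4×10⁻⁴ × 0.4 × 900 = 0.05040 m
1100–2300 m: 1200 × 0.65×10⁻⁴ × 0.75 = 0.05850 m
Δh = 0.02852 + 0.05040 + 0.05850 = 0.13742 m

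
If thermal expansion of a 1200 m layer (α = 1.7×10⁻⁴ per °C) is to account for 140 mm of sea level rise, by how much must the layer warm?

ΔT ≈ 0.686 °C

ΔT = Δh/(αH) = 0.14 / (1.7×10⁻⁴ × 1200) ≈ 0.6863 °C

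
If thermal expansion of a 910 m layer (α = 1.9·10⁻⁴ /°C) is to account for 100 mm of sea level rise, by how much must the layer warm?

ΔT = Δh/(αH) = 0.1 / (1.9×10⁻⁴ × 910) ≈ 0.5784 °C

ΔT ≈ 0.578 °C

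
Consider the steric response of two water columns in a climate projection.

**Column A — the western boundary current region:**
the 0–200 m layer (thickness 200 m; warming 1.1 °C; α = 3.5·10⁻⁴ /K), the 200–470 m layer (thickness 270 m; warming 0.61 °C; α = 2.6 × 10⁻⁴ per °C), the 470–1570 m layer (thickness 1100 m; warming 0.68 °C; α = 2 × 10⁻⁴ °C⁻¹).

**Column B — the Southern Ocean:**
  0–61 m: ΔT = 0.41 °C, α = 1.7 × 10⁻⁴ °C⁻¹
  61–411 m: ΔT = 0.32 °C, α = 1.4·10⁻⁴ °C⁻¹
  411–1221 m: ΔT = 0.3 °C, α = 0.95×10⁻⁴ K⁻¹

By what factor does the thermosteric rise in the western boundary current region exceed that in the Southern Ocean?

≈ 6.26×

A 0–200 m: 200 × 3.5×10⁻⁴ × 1.1 = 0.07700 m
A 270 × 0.61 × 2.6×10⁻⁴ = 0.042822 m
A 2×10⁻⁴ × 0.68 × 1100 = 0.14960 m
A total: 0.269422 m
B 0.41 × 1.7×10⁻⁴ × 61 = 0.0042517 m
B 61–411 m: 350 × 1.4×10⁻⁴ × 0.32 = 0.01568 m
B 411–1221 m: 0.3 × 810 × 0.95×10⁻⁴ = 0.023085 m
B total: 0.0430167 m
Ratio: 0.269422 / 0.0430167 ≈ 6.263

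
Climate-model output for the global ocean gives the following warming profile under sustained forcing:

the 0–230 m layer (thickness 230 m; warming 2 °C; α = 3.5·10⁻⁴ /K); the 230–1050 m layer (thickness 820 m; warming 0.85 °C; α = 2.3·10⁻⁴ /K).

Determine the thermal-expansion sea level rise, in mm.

321 mm

3.5×10⁻⁴ × 2 × 230 = 0.16100 m
230–1050 m: 2.3×10⁻⁴ × 820 × 0.85 = 0.16031 m
Δh = 0.16100 + 0.16031 = 0.32131 m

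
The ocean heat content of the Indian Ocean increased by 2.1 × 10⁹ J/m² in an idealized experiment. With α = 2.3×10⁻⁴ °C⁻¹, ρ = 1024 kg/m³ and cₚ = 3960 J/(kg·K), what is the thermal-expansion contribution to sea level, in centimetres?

Δh = αQ/(ρcₚ) = 2.3×10⁻⁴ × 2.1×10⁹ / (1024 × 3960) ≈ 0.11911 m

about 12 cm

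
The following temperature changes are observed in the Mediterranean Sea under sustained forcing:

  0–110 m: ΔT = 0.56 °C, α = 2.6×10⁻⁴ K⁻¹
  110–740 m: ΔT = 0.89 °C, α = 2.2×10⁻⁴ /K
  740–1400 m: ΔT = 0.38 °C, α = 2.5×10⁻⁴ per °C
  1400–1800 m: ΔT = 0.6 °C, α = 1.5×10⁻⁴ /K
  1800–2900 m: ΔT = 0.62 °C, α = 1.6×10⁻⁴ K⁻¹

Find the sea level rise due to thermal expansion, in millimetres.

350 mm

Layer 1: 0.56 × 110 × 2.6×10⁻⁴ = 0.016016 m
Layer 2: 2.2×10⁻⁴ × 0.89 × 630 = 0.123354 m
Layer 3: 660 × 2.5×10⁻⁴ × 0.38 = 0.06270 m
400 × 1.5×10⁻⁴ × 0.6 = 0.03600 m
0.62 × 1.6×10⁻⁴ × 1100 = 0.10912 m
Δh = 0.016016 + 0.123354 + 0.06270 + 0.03600 + 0.10912 = 0.34719 m ≈ 350 mm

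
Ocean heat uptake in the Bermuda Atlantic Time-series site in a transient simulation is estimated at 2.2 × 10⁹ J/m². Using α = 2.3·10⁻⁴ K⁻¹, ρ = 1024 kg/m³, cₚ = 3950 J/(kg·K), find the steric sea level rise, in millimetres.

Δh = αQ/(ρcₚ) = 2.3×10⁻⁴ × 2.2×10⁹ / (1024 × 3950) ≈ 0.12510 m

Δh ≈ 125 mm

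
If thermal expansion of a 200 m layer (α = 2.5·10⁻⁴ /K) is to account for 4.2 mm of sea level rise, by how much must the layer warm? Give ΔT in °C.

0.084 °C

ΔT = Δh/(αH) = 0.0042 / (2.5×10⁻⁴ × 200) = 0.08400 °C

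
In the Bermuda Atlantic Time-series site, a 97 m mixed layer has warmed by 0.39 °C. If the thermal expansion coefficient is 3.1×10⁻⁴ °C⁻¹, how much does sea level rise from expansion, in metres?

Δh = αΔT·H = 3.1×10⁻⁴ × 0.39 × 97 = 0.0117273 m

about 0.0117 m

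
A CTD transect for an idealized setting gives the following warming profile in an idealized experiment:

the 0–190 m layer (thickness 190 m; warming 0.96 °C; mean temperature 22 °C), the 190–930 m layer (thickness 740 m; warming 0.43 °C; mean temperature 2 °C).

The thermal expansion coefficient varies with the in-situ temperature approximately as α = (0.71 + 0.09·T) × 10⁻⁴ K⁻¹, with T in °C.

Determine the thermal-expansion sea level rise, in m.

about 0.077 m

Layer 1: α = (0.71 + 0.09×22)×10⁻⁴ = 2.69×10⁻⁴ K⁻¹
Layer 2: α = (0.71 + 0.09×2)×10⁻⁴ = 0.89×10⁻⁴ K⁻¹
0–190 m: 0.96 × 2.69×10⁻⁴ × 190 = 0.0490656 m
Layer 2: 0.43 × 740 × 0.89×10⁻⁴ = 0.0283198 m
Δh = 0.0490656 + 0.0283198 = 0.0773854 m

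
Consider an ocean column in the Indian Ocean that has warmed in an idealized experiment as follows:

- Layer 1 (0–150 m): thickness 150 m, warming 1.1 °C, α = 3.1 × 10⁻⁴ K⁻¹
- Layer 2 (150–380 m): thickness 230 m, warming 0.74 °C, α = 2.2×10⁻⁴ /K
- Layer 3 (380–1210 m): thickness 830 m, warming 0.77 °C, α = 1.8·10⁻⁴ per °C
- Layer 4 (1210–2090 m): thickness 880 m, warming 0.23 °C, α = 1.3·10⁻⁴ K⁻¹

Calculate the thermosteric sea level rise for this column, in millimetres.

230 mm

0–150 m: 150 × 3.1×10⁻⁴ × 1.1 = 0.05115 m
150–380 m: 230 × 0.74 × 2.2×10⁻⁴ = 0.037444 m
1.8×10⁻⁴ × 0.77 × 830 = 0.115038 m
1210–2090 m: 880 × 1.3×10⁻⁴ × 0.23 = 0.026312 m
Δh = 0.05115 + 0.037444 + 0.115038 + 0.026312 = 0.229944 m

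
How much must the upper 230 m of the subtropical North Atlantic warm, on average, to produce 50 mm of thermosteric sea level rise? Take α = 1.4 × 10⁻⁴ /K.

ΔT = Δh/(αH) = 0.05 / (1.4×10⁻⁴ × 230) ≈ 1.553 °C

1.6 °C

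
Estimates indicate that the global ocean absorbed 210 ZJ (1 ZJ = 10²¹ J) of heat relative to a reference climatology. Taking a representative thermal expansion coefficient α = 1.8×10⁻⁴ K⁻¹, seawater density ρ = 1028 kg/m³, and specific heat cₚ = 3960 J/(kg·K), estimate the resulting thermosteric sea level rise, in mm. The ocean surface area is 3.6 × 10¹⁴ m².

25.8 mm of thermosteric rise

Per unit area: Q = 210×10²¹ / (3.6×10¹⁴) ≈ 5.833×10⁸ J/m²
Δh = αQ/(ρcₚ) = 1.8×10⁻⁴ × 5.833×10⁸ / (1028 × 3960) ≈ 0.025791 m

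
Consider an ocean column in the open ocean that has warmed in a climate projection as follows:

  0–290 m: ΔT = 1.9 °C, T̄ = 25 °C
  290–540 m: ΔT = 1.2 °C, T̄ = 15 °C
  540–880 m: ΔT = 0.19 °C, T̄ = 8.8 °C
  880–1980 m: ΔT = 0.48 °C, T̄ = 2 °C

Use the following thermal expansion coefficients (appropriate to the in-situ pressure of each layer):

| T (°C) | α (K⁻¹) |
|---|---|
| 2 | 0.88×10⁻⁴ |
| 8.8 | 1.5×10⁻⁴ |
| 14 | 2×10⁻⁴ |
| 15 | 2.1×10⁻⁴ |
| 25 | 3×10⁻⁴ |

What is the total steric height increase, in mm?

Layer 1 at 25 °C → α = 3×10⁻⁴ K⁻¹
Layer 2 at 15 °C → α = 2.1×10⁻⁴ K⁻¹
Layer 3 at 8.8 °C → α = 1.5×10⁻⁴ K⁻¹
Layer 4 at 2 °C → α = 0.88×10⁻⁴ K⁻¹
Layer 1: 3×10⁻⁴ × 290 × 1.9 = 0.16530 m
Layer 2: 1.2 × 250 × 2.1×10⁻⁴ = 0.06300 m
0.19 × 1.5×10⁻⁴ × 340 = 0.00969 m
Layer 4: 0.88×10⁻⁴ × 0.48 × 1100 = 0.046464 m
Δh = 0.16530 + 0.06300 + 0.00969 + 0.046464 = 0.284454 m ≈ 280 mm

about 280 mm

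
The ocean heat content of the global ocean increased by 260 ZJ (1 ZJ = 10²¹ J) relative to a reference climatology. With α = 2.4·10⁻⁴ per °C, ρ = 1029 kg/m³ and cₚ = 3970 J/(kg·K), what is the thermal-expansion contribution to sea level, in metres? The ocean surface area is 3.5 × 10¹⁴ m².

Per unit area: Q = 260×10²¹ / (3.5×10¹⁴) ≈ 7.429×10⁸ J/m²
Δh = αQ/(ρcₚ) = 2.4×10⁻⁴ × 7.429×10⁸ / (1029 × 3970) ≈ 0.043645 m

0.044 m of thermosteric rise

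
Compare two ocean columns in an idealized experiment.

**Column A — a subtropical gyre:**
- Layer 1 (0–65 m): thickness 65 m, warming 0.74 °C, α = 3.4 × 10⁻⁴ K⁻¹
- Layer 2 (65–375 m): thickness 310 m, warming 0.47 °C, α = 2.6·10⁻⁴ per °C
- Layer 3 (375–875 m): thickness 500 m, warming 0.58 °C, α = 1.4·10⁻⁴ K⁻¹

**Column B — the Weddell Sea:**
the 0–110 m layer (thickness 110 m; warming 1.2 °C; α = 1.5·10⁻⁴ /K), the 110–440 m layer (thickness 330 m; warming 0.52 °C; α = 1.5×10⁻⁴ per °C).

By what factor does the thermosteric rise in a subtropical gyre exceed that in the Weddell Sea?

a factor of 2.08

A Layer 1: 65 × 0.74 × 3.4×10⁻⁴ = 0.016354 m
A 65–375 m: 0.47 × 310 × 2.6×10⁻⁴ = 0.037882 m
A 375–875 m: 0.58 × 500 × 1.4×10⁻⁴ = 0.04060 m
A total: 0.094836 m
B 110 × 1.5×10⁻⁴ × 1.2 = 0.01980 m
B Layer 2: 1.5×10⁻⁴ × 0.52 × 330 = 0.02574 m
B total: 0.04554 m
Ratio: 0.094836 / 0.04554 ≈ 2.082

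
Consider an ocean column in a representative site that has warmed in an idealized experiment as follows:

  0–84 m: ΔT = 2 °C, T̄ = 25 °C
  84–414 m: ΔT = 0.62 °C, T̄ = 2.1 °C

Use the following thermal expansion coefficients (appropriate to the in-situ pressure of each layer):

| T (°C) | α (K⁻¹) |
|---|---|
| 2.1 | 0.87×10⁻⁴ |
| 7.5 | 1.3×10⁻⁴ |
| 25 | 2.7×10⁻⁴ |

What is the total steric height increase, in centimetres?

about 6.32 cm

Layer 1 at 25 °C → α = 2.7×10⁻⁴ K⁻¹
Layer 2 at 2.1 °C → α = 0.87×10⁻⁴ K⁻¹
Layer 1: 84 × 2.7×10⁻⁴ × 2 = 0.04536 m
84–414 m: 330 × 0.62 × 0.87×10⁻⁴ = 0.0178002 m
Δh = 0.04536 + 0.0178002 = 0.0631602 m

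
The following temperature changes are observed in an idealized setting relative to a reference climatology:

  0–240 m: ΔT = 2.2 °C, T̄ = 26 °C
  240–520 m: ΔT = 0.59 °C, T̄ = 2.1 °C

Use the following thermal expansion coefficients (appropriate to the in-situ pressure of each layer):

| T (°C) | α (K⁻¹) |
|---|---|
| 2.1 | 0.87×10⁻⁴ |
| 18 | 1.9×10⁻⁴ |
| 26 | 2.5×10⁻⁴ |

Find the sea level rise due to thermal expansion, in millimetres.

about 150 mm

Layer 1 at 26 °C → α = 2.5×10⁻⁴ K⁻¹
Layer 2 at 2.1 °C → α = 0.87×10⁻⁴ K⁻¹
2.2 × 2.5×10⁻⁴ × 240 = 0.13200 m
Layer 2: 280 × 0.59 × 0.87×10⁻⁴ = 0.0143724 m
Δh = 0.13200 + 0.0143724 = 0.1463724 m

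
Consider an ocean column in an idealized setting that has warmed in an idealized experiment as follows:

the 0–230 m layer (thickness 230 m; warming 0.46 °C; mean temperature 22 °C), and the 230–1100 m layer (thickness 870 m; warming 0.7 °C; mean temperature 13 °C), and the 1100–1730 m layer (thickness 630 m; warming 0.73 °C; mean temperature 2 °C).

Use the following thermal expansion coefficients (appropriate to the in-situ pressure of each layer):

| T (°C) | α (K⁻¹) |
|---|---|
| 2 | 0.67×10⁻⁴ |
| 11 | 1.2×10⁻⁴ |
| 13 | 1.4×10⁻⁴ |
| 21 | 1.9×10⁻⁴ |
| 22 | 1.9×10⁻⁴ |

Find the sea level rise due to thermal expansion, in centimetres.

13.6 cm

Layer 1 at 22 °C → α = 1.9×10⁻⁴ K⁻¹
Layer 2 at 13 °C → α = 1.4×10⁻⁴ K⁻¹
Layer 3 at 2 °C → α = 0.67×10⁻⁴ K⁻¹
Layer 1: 1.9×10⁻⁴ × 230 × 0.46 = 0.020102 m
870 × 1.4×10⁻⁴ × 0.7 = 0.08526 m
1100–1730 m: 0.67×10⁻⁴ × 630 × 0.73 = 0.0308133 m
Δh = 0.020102 + 0.08526 + 0.0308133 = 0.1361753 m ≈ 13.6 cm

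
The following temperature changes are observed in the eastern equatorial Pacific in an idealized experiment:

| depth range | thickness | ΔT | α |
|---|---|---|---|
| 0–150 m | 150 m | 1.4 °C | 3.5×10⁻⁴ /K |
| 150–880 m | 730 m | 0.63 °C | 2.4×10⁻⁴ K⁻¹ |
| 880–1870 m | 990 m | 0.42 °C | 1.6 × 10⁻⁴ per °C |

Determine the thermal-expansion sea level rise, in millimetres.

150 × 1.4 × 3.5×10⁻⁴ = 0.07350 m
0.63 × 730 × 2.4×10⁻⁴ = 0.110376 m
Layer 3: 990 × 1.6×10⁻⁴ × 0.42 = 0.066528 m
Δh = 0.07350 + 0.110376 + 0.066528 = 0.250404 m ≈ 250 mm

about 250 mm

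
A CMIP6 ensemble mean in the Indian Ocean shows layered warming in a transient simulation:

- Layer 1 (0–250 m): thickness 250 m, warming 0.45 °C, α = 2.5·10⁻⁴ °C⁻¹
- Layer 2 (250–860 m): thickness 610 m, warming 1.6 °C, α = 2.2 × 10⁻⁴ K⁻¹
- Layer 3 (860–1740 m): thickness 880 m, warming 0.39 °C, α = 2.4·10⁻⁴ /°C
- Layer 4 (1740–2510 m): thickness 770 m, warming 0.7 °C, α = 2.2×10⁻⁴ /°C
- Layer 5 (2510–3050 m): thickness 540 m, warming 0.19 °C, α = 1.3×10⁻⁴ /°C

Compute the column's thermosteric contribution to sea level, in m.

Layer 1: 250 × 0.45 × 2.5×10⁻⁴ = 0.028125 m
1.6 × 610 × 2.2×10⁻⁴ = 0.21472 m
860–1740 m: 0.39 × 2.4×10⁻⁴ × 880 = 0.082368 m
1740–2510 m: 770 × 2.2×10⁻⁴ × 0.7 = 0.11858 m
540 × 0.19 × 1.3×10⁻⁴ = 0.013338 m
Δh = 0.028125 + 0.21472 + 0.082368 + 0.11858 + 0.013338 = 0.457131 m

0.457 m of thermosteric rise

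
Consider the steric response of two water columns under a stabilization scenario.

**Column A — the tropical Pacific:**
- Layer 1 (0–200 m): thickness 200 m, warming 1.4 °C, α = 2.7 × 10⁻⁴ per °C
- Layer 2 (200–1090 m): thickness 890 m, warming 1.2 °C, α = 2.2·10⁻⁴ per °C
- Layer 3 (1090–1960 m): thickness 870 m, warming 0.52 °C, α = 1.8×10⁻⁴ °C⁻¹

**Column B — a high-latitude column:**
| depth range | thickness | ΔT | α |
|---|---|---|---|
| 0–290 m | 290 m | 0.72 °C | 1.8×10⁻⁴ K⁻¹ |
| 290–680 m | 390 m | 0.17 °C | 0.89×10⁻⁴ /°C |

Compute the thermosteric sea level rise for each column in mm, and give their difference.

A Layer 1: 200 × 2.7×10⁻⁴ × 1.4 = 0.07560 m
A 1.2 × 2.2×10⁻⁴ × 890 = 0.23496 m
A 1.8×10⁻⁴ × 870 × 0.52 = 0.081432 m
A total: 0.391992 m
B 0–290 m: 290 × 1.8×10⁻⁴ × 0.72 = 0.037584 m
B 390 × 0.89×10⁻⁴ × 0.17 = 0.0059007 m
B total: 0.0434847 m
Difference: 0.391992 − 0.0434847 = 0.3485073 m

A: 390 mm; B: 43 mm; difference 350 mm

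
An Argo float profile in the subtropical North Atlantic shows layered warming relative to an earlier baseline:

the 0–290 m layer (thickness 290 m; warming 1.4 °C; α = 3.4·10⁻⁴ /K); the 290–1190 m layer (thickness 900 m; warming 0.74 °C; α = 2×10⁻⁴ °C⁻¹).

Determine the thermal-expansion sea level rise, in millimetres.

Layer 1: 3.4×10⁻⁴ × 1.4 × 290 = 0.13804 m
0.74 × 2×10⁻⁴ × 900 = 0.13320 m
Δh = 0.13804 + 0.13320 = 0.27124 m

Δh ≈ 270 mm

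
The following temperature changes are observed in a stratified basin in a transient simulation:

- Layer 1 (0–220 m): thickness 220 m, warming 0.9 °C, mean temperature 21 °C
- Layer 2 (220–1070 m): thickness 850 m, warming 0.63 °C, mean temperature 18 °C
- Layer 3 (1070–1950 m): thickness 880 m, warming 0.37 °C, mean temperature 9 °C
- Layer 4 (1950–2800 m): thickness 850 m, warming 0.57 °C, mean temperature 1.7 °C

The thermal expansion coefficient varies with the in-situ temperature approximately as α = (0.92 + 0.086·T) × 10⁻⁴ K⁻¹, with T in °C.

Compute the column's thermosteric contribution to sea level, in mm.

Layer 1: α = (0.92 + 0.086×21)×10⁻⁴ = 2.726×10⁻⁴ K⁻¹
Layer 2: α = (0.92 + 0.086×18)×10⁻⁴ = 2.468×10⁻⁴ K⁻¹
Layer 3: α = (0.92 + 0.086×9)×10⁻⁴ = 1.694×10⁻⁴ K⁻¹
Layer 4: α = (0.92 + 0.086×1.7)×10⁻⁴ = 1.0662×10⁻⁴ K⁻¹
220 × 0.9 × 2.726×10⁻⁴ = 0.0539748 m
220–1070 m: 0.63 × 850 × 2.468×10⁻⁴ = 0.1321614 m
Layer 3: 880 × 1.694×10⁻⁴ × 0.37 = 0.05515664 m
1950–2800 m: 850 × 1.0662×10⁻⁴ × 0.57 = 0.05165739 m
Δh = 0.0539748 + 0.1321614 + 0.05515664 + 0.05165739 = 0.29295023 m ≈ 290 mm

Δh ≈ 290 mm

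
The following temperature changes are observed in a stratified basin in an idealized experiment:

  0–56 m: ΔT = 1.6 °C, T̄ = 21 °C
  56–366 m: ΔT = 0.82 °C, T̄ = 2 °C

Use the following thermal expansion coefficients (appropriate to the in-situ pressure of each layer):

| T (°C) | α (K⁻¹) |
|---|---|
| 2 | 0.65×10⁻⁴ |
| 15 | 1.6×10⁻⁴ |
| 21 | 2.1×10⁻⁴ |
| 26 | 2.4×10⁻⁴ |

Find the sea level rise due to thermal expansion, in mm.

Δh = 35.3 mm

Layer 1 at 21 °C → α = 2.1×10⁻⁴ K⁻¹
Layer 2 at 2 °C → α = 0.65×10⁻⁴ K⁻¹
Layer 1: 1.6 × 56 × 2.1×10⁻⁴ = 0.018816 m
Layer 2: 0.65×10⁻⁴ × 310 × 0.82 = 0.016523 m
Δh = 0.018816 + 0.016523 = 0.035339 m ≈ 35.3 mm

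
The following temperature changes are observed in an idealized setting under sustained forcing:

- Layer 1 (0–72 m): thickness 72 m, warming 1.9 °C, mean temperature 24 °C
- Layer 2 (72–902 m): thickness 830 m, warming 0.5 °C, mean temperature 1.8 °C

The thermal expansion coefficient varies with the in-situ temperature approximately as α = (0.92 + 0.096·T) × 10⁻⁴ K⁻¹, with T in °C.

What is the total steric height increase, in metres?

Layer 1: α = (0.92 + 0.096×24)×10⁻⁴ = 3.224×10⁻⁴ K⁻¹
Layer 2: α = (0.92 + 0.096×1.8)×10⁻⁴ = 1.0928×10⁻⁴ K⁻¹
Layer 1: 72 × 1.9 × 3.224×10⁻⁴ = 0.04410432 m
1.0928×10⁻⁴ × 0.5 × 830 = 0.0453512 m
Δh = 0.04410432 + 0.0453512 = 0.08945552 m ≈ 0.0895 m

about 0.0895 m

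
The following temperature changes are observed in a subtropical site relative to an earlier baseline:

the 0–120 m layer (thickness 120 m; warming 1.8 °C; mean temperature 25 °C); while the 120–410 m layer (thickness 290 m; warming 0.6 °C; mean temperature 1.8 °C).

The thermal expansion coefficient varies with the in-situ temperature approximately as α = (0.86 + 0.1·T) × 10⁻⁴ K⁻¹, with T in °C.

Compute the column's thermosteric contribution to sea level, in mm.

about 90.7 mm

Layer 1: α = (0.86 + 0.1×25)×10⁻⁴ = 3.36×10⁻⁴ K⁻¹
Layer 2: α = (0.86 + 0.1×1.8)×10⁻⁴ = 1.04×10⁻⁴ K⁻¹
0–120 m: 3.36×10⁻⁴ × 1.8 × 120 = 0.072576 m
120–410 m: 1.04×10⁻⁴ × 0.6 × 290 = 0.018096 m
Δh = 0.072576 + 0.018096 = 0.090672 m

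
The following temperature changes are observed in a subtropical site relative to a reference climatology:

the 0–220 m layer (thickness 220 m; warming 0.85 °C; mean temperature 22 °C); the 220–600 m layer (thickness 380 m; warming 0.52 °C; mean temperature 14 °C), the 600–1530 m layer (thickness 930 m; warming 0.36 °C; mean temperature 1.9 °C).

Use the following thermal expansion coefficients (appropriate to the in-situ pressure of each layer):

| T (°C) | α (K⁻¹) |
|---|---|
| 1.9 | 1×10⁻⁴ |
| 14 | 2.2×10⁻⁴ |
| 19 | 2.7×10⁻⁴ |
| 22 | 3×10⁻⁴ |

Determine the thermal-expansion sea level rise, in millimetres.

Δh ≈ 130 mm

Layer 1 at 22 °C → α = 3×10⁻⁴ K⁻¹
Layer 2 at 14 °C → α = 2.2×10⁻⁴ K⁻¹
Layer 3 at 1.9 °C → α = 1×10⁻⁴ K⁻¹
0–220 m: 220 × 3×10⁻⁴ × 0.85 = 0.05610 m
380 × 0.52 × 2.2×10⁻⁴ = 0.043472 m
1×10⁻⁴ × 930 × 0.36 = 0.03348 m
Δh = 0.05610 + 0.043472 + 0.03348 = 0.133052 m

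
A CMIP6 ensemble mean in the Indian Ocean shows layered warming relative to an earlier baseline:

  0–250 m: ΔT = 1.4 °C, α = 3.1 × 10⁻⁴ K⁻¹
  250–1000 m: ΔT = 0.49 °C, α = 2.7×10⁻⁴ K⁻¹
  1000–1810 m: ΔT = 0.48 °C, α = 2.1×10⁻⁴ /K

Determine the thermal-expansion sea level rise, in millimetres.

250 × 3.1×10⁻⁴ × 1.4 = 0.10850 m
750 × 0.49 × 2.7×10⁻⁴ = 0.099225 m
1000–1810 m: 810 × 0.48 × 2.1×10⁻⁴ = 0.081648 m
Δh = 0.10850 + 0.099225 + 0.081648 = 0.289373 m ≈ 290 mm

about 290 mm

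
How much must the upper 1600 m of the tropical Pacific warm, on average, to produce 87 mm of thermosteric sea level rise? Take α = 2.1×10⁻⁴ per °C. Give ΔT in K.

ΔT = Δh/(αH) = 0.087 / (2.1×10⁻⁴ × 1600) ≈ 0.2589 K

ΔT ≈ 0.259 K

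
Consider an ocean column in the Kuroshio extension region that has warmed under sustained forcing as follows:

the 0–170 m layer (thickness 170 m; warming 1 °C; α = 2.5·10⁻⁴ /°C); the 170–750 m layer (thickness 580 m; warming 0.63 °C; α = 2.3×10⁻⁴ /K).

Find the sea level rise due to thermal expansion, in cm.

2.5×10⁻⁴ × 1 × 170 = 0.04250 m
Layer 2: 2.3×10⁻⁴ × 0.63 × 580 = 0.084042 m
Δh = 0.04250 + 0.084042 = 0.126542 m

about 13 cm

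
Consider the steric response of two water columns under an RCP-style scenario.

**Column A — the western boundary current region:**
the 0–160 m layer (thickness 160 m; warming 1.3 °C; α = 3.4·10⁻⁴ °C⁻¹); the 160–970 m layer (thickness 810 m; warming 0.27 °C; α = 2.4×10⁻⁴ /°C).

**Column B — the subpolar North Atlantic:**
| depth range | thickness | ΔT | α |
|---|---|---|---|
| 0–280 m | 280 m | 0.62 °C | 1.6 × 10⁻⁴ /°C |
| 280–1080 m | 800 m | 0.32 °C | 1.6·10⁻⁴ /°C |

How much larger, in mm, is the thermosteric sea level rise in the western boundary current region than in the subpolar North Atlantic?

A 1.3 × 160 × 3.4×10⁻⁴ = 0.07072 m
A 0.27 × 2.4×10⁻⁴ × 810 = 0.052488 m
A total: 0.123208 m
B 0–280 m: 0.62 × 1.6×10⁻⁴ × 280 = 0.027776 m
B Layer 2: 800 × 1.6×10⁻⁴ × 0.32 = 0.04096 m
B total: 0.068736 m
Difference: 0.123208 − 0.068736 = 0.054472 m

54 mm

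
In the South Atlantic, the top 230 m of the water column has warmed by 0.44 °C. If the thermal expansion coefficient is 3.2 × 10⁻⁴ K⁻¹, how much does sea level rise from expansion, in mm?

Δh = 32.4 mm

Δh = αΔT·H = 3.2×10⁻⁴ × 0.44 × 230 = 0.032384 m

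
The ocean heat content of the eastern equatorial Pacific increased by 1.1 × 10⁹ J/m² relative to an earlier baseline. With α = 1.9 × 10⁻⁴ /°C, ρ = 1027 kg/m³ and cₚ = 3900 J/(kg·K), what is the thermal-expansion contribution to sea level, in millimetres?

about 52.2 mm

Δh = αQ/(ρcₚ) = 1.9×10⁻⁴ × 1.1×10⁹ / (1027 × 3900) ≈ 0.052181 m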